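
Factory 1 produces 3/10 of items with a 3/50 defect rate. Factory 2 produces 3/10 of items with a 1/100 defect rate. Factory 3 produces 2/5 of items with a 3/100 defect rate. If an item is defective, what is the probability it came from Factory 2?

Using Bayes' theorem:
P(F1) = 3/10, P(D|F1) = 3/50
P(F2) = 3/10, P(D|F2) = 1/100
P(F3) = 2/5, P(D|F3) = 3/100
P(D) = P(D|F1)P(F1) + P(D|F2)P(F2) + P(D|F3)P(F3)
     = \frac{33}{1000}
P(F2|D) = P(D|F2)P(F2) / P(D)
= \frac{1}{11}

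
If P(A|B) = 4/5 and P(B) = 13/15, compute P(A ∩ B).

By definition, P(A|B) = P(A ∩ B) / P(B)
So P(A ∩ B) = P(A|B) × P(B)
= 4/5 × 13/15
= 52/75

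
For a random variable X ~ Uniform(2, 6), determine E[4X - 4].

For X ~ Uniform(2, 6):
E[X] = 4
E[4X - 4] = 4 × E[X] - 4 = 12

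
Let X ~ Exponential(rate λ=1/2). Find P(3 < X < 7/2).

P(3 < X < 7/2) = ∫_{3}^{7/2} f(x) dx
where f(x) = \frac{e^{- \frac{x}{2}}}{2}
= - \frac{1}{e^{\frac{7}{4}}} + e^{- \frac{3}{2}}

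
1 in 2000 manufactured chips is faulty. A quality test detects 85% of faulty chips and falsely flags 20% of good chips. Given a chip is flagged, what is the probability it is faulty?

Let D = the rare event, + = positive/flagged.
P(D) = 1/2000
P(+|D) = 85/100 = 17/20
P(+|D') = 20/100 = 1/5
P(+) = P(+|D)P(D) + P(+|D')P(D')
     = \frac{17}{20} × \frac{1}{2000} + \frac{1}{5} × \frac{1999}{2000}
     = \frac{8013}{40000}
P(D|+) = P(+|D)P(D)/P(+) = \frac{17}{8013}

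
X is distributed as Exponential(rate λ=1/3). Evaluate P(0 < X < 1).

P(0 < X < 1) = ∫_{0}^{1} f(x) dx
where f(x) = \frac{e^{- \frac{x}{3}}}{3}
= 1 - e^{- \frac{1}{3}}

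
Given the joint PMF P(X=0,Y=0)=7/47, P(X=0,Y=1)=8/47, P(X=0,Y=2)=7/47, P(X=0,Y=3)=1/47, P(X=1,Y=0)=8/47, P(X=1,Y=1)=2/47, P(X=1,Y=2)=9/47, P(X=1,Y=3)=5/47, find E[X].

First find marginal of X:
P(X=0) = 23/47
P(X=1) = 24/47
E[X] = 0 × 23/47 + 1 × 24/47 = 24/47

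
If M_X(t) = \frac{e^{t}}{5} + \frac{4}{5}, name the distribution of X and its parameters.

The MGF M(t) = \frac{e^{t}}{5} + \frac{4}{5} is the standard form for the Bernoulli distribution.
Comparing with the known MGF formula identifies: Bernoulli(p=1/5)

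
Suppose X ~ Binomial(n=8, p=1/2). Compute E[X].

For X ~ Binomial(n=8, p=1/2), the expected value is:
E[X] = 4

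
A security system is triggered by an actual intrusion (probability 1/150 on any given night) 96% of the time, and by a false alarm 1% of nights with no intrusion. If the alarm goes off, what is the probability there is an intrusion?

Let D = the rare event, + = positive/flagged.
P(D) = 1/150
P(+|D) = 96/100 = 24/25
P(+|D') = 1/100
P(+) = P(+|D)P(D) + P(+|D')P(D')
     = \frac{24}{25} × \frac{1}{150} + \frac{1}{100} × \frac{149}{150}
     = \frac{49}{3000}
P(D|+) = P(+|D)P(D)/P(+) = \frac{96}{245}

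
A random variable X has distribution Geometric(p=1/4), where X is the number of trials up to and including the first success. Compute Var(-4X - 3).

For X ~ Geometric(p=1/4), where X is the number of trials up to and including the first success:
Var(X) = 12
Var(-4X - 3) = (-4)² × Var(X) = 16 × 12 = 192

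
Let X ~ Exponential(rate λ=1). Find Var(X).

For X ~ Exponential(rate λ=1):
Var(X) = 1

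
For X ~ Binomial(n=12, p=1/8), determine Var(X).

For X ~ Binomial(n=12, p=1/8):
Var(X) = \frac{21}{16}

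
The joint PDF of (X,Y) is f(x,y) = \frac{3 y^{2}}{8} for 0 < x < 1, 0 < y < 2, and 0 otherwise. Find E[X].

f_X(x) = ∫_0^2 \frac{3 y^{2}}{8} dy = 1
E[X] = ∫_0^1 x × (1) dx = \frac{1}{2}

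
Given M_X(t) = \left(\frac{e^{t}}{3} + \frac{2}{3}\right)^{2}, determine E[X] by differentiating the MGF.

To find E[X], compute M^(1)(0):
M^(1)(t) = \frac{2 \left(\frac{e^{t}}{3} + \frac{2}{3}\right) e^{t}}{3}
M^(1)(0) = \frac{2}{3}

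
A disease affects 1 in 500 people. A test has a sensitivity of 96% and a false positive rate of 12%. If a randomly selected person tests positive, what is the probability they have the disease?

Let D = the rare event, + = positive/flagged.
P(D) = 1/500
P(+|D) = 96/100 = 24/25
P(+|D') = 12/100 = 3/25
P(+) = P(+|D)P(D) + P(+|D')P(D')
     = \frac{24}{25} × \frac{1}{500} + \frac{3}{25} × \frac{499}{500}
     = \frac{1521}{12500}
P(D|+) = P(+|D)P(D)/P(+) = \frac{8}{507}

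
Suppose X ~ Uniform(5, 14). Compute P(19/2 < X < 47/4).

P(19/2 < X < 47/4) = ∫_{19/2}^{47/4} f(x) dx
where f(x) = \frac{1}{9}
= \frac{1}{4}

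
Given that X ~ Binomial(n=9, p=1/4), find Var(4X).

For X ~ Binomial(n=9, p=1/4):
Var(X) = \frac{27}{16}
Var(4X) = (4)² × Var(X) = 16 × \frac{27}{16} = 27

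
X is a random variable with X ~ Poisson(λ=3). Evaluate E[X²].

Using the identity E[X²] = Var(X) + (E[X])²:
E[X] = 3
Var(X) = 3
E[X²] = 3 + (3)²
= 12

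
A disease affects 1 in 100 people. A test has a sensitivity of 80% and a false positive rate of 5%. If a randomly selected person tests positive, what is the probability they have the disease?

Let D = the rare event, + = positive/flagged.
P(D) = 1/100
P(+|D) = 80/100 = 4/5
P(+|D') = 5/100 = 1/20
P(+) = P(+|D)P(D) + P(+|D')P(D')
     = \frac{4}{5} × \frac{1}{100} + \frac{1}{20} × \frac{99}{100}
     = \frac{23}{400}
P(D|+) = P(+|D)P(D)/P(+) = \frac{16}{115}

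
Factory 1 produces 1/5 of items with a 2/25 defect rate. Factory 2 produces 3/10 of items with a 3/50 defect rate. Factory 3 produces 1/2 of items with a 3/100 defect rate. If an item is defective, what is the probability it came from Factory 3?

Using Bayes' theorem:
P(F1) = 1/5, P(D|F1) = 2/25
P(F2) = 3/10, P(D|F2) = 3/50
P(F3) = 1/2, P(D|F3) = 3/100
P(D) = P(D|F1)P(F1) + P(D|F2)P(F2) + P(D|F3)P(F3)
     = \frac{49}{1000}
P(F3|D) = P(D|F3)P(F3) / P(D)
= \frac{15}{49}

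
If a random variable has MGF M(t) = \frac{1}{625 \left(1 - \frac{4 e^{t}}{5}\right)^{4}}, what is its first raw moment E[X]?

To find E[X], compute M^(1)(0):
M^(1)(t) = \frac{16 e^{t}}{3125 \left(1 - \frac{4 e^{t}}{5}\right)^{5}}
M^(1)(0) = 16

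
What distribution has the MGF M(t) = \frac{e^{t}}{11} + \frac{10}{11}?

The MGF M(t) = \frac{e^{t}}{11} + \frac{10}{11} is the standard form for the Bernoulli distribution.
Comparing with the known MGF formula identifies: Bernoulli(p=1/11)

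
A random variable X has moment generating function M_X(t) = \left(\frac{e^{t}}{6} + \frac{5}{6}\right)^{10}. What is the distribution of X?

The MGF M(t) = \left(\frac{e^{t}}{6} + \frac{5}{6}\right)^{10} is the standard form for the Binomial distribution.
Comparing with the known MGF formula identifies: Binomial(n=10, p=1/6)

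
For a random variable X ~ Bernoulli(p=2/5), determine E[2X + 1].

For X ~ Bernoulli(p=2/5):
E[X] = \frac{2}{5}
E[2X + 1] = 2 × E[X] + 1 = \frac{9}{5}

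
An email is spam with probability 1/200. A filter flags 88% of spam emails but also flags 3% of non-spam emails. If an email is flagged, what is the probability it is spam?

Let D = the rare event, + = positive/flagged.
P(D) = 1/200
P(+|D) = 88/100 = 22/25
P(+|D') = 3/100
P(+) = P(+|D)P(D) + P(+|D')P(D')
     = \frac{22}{25} × \frac{1}{200} + \frac{3}{100} × \frac{199}{200}
     = \frac{137}{4000}
P(D|+) = P(+|D)P(D)/P(+) = \frac{88}{685}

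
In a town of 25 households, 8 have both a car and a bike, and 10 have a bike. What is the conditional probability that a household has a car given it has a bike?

P(A ∩ B) = 8/25
P(B) = 10/25 = 2/5
P(A|B) = P(A ∩ B) / P(B) = (8/25) / (2/5) = 4/5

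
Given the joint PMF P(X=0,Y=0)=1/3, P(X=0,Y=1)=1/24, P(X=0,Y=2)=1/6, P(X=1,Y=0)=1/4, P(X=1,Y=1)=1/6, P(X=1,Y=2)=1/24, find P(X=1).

P(X=1) = P(X=1,Y=0) + P(X=1,Y=1) + P(X=1,Y=2)
= 1/4 + 1/6 + 1/24
= 11/24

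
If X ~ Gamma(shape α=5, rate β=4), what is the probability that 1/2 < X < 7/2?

P(1/2 < X < 7/2) = ∫_{1/2}^{7/2} f(x) dx
where f(x) = \frac{128 x^{4} e^{- 4 x}}{3}
= \frac{-2171 + 7 e^{12}}{e^{14}}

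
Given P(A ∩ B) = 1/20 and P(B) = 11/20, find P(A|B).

P(A|B) = P(A ∩ B) / P(B)
= (1/20) / (11/20)
= 1/11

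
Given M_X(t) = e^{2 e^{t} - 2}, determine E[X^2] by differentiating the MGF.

To find E[X^2], compute M^(2)(0):
M^(1)(t) = 2 e^{t} e^{2 e^{t} - 2}
M^(2)(t) = 4 e^{2 t} e^{2 e^{t} - 2} + 2 e^{t} e^{2 e^{t} - 2}
M^(2)(0) = 6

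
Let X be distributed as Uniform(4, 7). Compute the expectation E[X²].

Using the identity E[X²] = Var(X) + (E[X])²:
E[X] = \frac{11}{2}
Var(X) = \frac{3}{4}
E[X²] = \frac{3}{4} + (\frac{11}{2})²
= 31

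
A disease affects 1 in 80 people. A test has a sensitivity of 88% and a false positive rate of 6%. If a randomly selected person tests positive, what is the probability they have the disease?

Let D = the rare event, + = positive/flagged.
P(D) = 1/80
P(+|D) = 88/100 = 22/25
P(+|D') = 6/100 = 3/50
P(+) = P(+|D)P(D) + P(+|D')P(D')
     = \frac{22}{25} × \frac{1}{80} + \frac{3}{50} × \frac{79}{80}
     = \frac{281}{4000}
P(D|+) = P(+|D)P(D)/P(+) = \frac{44}{281}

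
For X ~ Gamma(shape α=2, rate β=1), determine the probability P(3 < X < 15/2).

P(3 < X < 15/2) = ∫_{3}^{15/2} f(x) dx
where f(x) = x e^{- x}
= - \frac{17}{2 e^{\frac{15}{2}}} + \frac{4}{e^{3}}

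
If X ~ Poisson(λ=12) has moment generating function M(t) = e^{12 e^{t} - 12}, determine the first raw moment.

To find E[X], compute M^(1)(0):
M^(1)(t) = 12 e^{t} e^{12 e^{t} - 12}
M^(1)(0) = 12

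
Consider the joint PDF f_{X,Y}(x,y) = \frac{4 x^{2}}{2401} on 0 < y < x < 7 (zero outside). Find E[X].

f_X(x) = ∫_0^x \frac{4 x^{2}}{2401} dy = \frac{4 x^{3}}{2401}
E[X] = ∫_0^7 x × (\frac{4 x^{3}}{2401}) dx = \frac{28}{5}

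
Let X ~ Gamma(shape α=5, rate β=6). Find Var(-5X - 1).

For X ~ Gamma(shape α=5, rate β=6):
Var(X) = \frac{5}{36}
Var(-5X - 1) = (-5)² × Var(X) = 25 × \frac{5}{36} = \frac{125}{36}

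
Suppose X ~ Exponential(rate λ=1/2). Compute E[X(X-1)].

E[X(X-1)] = E[X² - X] = E[X²] - E[X]
E[X] = 2
E[X²] = Var(X) + (E[X])² = 4 + (2)² = 8
E[X(X-1)] = 8 - 2 = 6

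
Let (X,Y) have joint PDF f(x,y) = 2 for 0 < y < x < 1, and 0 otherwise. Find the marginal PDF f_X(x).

f_X(x) = ∫_0^x 2 dy = 2 x
for 0 < x < 1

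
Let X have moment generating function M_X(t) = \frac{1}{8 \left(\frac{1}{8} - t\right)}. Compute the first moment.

To find E[X], compute M^(1)(0):
M^(1)(t) = \frac{1}{8 \left(\frac{1}{8} - t\right)^{2}}
M^(1)(0) = 8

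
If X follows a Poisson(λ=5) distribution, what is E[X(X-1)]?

E[X(X-1)] = E[X² - X] = E[X²] - E[X]
E[X] = 5
E[X²] = Var(X) + (E[X])² = 5 + (5)² = 30
E[X(X-1)] = 30 - 5 = 25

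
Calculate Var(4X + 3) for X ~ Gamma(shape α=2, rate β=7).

For X ~ Gamma(shape α=2, rate β=7):
Var(X) = \frac{2}{49}
Var(4X + 3) = (4)² × Var(X) = 16 × \frac{2}{49} = \frac{32}{49}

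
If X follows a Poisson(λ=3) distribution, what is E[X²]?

Using the identity E[X²] = Var(X) + (E[X])²:
E[X] = 3
Var(X) = 3
E[X²] = 3 + (3)²
= 12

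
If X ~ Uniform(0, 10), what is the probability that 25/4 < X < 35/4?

P(25/4 < X < 35/4) = ∫_{25/4}^{35/4} f(x) dx
where f(x) = \frac{1}{10}
= \frac{1}{4}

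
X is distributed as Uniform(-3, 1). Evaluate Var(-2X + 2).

For X ~ Uniform(-3, 1):
Var(X) = \frac{4}{3}
Var(-2X + 2) = (-2)² × Var(X) = 4 × \frac{4}{3} = \frac{16}{3}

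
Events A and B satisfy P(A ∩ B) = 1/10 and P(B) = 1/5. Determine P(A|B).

P(A|B) = P(A ∩ B) / P(B)
= (1/10) / (1/5)
= 1/2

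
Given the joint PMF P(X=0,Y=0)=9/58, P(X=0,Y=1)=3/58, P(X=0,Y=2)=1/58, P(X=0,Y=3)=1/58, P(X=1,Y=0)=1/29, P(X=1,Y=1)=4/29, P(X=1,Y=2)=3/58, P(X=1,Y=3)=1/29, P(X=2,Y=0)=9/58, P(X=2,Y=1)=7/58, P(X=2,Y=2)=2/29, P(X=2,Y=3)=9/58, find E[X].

First find marginal of X:
P(X=0) = 7/29
P(X=1) = 15/58
P(X=2) = 1/2
E[X] = 0 × 7/29 + 1 × 15/58 + 2 × 1/2 = 73/58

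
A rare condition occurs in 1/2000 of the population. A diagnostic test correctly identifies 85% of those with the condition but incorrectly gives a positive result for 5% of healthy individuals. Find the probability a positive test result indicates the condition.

Let D = the rare event, + = positive/flagged.
P(D) = 1/2000
P(+|D) = 85/100 = 17/20
P(+|D') = 5/100 = 1/20
P(+) = P(+|D)P(D) + P(+|D')P(D')
     = \frac{17}{20} × \frac{1}{2000} + \frac{1}{20} × \frac{1999}{2000}
     = \frac{63}{1250}
P(D|+) = P(+|D)P(D)/P(+) = \frac{17}{2016}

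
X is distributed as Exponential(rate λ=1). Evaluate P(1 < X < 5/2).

P(1 < X < 5/2) = ∫_{1}^{5/2} f(x) dx
where f(x) = e^{- x}
= - \frac{1}{e^{\frac{5}{2}}} + e^{-1}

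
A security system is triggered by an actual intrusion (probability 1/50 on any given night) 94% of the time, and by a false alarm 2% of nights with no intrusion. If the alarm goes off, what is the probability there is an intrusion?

Let D = the rare event, + = positive/flagged.
P(D) = 1/50
P(+|D) = 94/100 = 47/50
P(+|D') = 2/100 = 1/50
P(+) = P(+|D)P(D) + P(+|D')P(D')
     = \frac{47}{50} × \frac{1}{50} + \frac{1}{50} × \frac{49}{50}
     = \frac{24}{625}
P(D|+) = P(+|D)P(D)/P(+) = \frac{47}{96}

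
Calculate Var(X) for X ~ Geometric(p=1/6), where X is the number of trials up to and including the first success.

For X ~ Geometric(p=1/6), where X is the number of trials up to and including the first success:
Var(X) = 30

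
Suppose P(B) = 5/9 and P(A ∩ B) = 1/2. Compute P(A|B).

P(A|B) = P(A ∩ B) / P(B)
= (1/2) / (5/9)
= 9/10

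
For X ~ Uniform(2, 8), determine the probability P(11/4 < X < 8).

P(11/4 < X < 8) = ∫_{11/4}^{8} f(x) dx
where f(x) = \frac{1}{6}
= \frac{7}{8}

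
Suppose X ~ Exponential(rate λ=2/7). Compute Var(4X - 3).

For X ~ Exponential(rate λ=2/7):
Var(X) = \frac{49}{4}
Var(4X - 3) = (4)² × Var(X) = 16 × \frac{49}{4} = 196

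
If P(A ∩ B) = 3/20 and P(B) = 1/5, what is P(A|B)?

P(A|B) = P(A ∩ B) / P(B)
= (3/20) / (1/5)
= 3/4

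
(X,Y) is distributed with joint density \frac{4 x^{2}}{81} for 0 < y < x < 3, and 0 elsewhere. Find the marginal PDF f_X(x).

f_X(x) = ∫_0^x \frac{4 x^{2}}{81} dy = \frac{4 x^{3}}{81}
for 0 < x < 3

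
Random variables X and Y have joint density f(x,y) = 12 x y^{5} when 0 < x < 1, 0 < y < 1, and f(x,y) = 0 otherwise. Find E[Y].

E[Y] = ∫_0^1 ∫_0^1 y × f(x,y) dx dy
= \frac{6}{7}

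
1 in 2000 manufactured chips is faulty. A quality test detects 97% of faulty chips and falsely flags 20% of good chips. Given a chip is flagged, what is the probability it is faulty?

Let D = the rare event, + = positive/flagged.
P(D) = 1/2000
P(+|D) = 97/100
P(+|D') = 20/100 = 1/5
P(+) = P(+|D)P(D) + P(+|D')P(D')
     = \frac{97}{100} × \frac{1}{2000} + \frac{1}{5} × \frac{1999}{2000}
     = \frac{40077}{200000}
P(D|+) = P(+|D)P(D)/P(+) = \frac{97}{40077}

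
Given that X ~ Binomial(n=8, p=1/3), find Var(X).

For X ~ Binomial(n=8, p=1/3):
Var(X) = \frac{16}{9}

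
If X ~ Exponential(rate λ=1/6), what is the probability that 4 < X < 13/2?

P(4 < X < 13/2) = ∫_{4}^{13/2} f(x) dx
where f(x) = \frac{e^{- \frac{x}{6}}}{6}
= - \frac{1}{e^{\frac{13}{12}}} + e^{- \frac{2}{3}}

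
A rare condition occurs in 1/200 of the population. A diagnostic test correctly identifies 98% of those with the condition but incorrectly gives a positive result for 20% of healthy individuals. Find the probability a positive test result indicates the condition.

Let D = the rare event, + = positive/flagged.
P(D) = 1/200
P(+|D) = 98/100 = 49/50
P(+|D') = 20/100 = 1/5
P(+) = P(+|D)P(D) + P(+|D')P(D')
     = \frac{49}{50} × \frac{1}{200} + \frac{1}{5} × \frac{199}{200}
     = \frac{2039}{10000}
P(D|+) = P(+|D)P(D)/P(+) = \frac{49}{2039}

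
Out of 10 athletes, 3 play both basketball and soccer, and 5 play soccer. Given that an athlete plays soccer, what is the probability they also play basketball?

P(A ∩ B) = 3/10
P(B) = 5/10 = 1/2
P(A|B) = P(A ∩ B) / P(B) = (3/10) / (1/2) = 3/5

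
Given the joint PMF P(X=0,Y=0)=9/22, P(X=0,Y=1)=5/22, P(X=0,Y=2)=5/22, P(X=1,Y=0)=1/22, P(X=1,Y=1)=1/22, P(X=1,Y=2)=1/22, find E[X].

First find marginal of X:
P(X=0) = 19/22
P(X=1) = 3/22
E[X] = 0 × 19/22 + 1 × 3/22 = 3/22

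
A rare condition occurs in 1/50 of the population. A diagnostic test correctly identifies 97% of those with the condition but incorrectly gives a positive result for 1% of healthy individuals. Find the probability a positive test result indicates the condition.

Let D = the rare event, + = positive/flagged.
P(D) = 1/50
P(+|D) = 97/100
P(+|D') = 1/100
P(+) = P(+|D)P(D) + P(+|D')P(D')
     = \frac{97}{100} × \frac{1}{50} + \frac{1}{100} × \frac{49}{50}
     = \frac{73}{2500}
P(D|+) = P(+|D)P(D)/P(+) = \frac{97}{146}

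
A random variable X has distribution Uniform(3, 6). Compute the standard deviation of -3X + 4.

For X ~ Uniform(3, 6):
Var(X) = \frac{3}{4}
SD(X) = √(Var(X)) = √(\frac{3}{4}) = \frac{\sqrt{3}}{2}
SD(-3X + 4) = |-3| × SD(X) = 3 × \frac{\sqrt{3}}{2} = \frac{3 \sqrt{3}}{2}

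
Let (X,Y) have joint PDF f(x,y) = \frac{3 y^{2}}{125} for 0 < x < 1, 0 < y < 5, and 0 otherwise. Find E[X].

f_X(x) = ∫_0^5 \frac{3 y^{2}}{125} dy = 1
E[X] = ∫_0^1 x × (1) dx = \frac{1}{2}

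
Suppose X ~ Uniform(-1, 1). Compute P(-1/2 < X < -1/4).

P(-1/2 < X < -1/4) = ∫_{-1/2}^{-1/4} f(x) dx
where f(x) = \frac{1}{2}
= \frac{1}{8}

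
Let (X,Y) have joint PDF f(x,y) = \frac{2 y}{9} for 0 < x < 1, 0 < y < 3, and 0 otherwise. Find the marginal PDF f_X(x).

f_X(x) = ∫_0^3 f(x,y) dy
= ∫_0^3 \frac{2 y}{9} dy
= 1 for 0 < x < 1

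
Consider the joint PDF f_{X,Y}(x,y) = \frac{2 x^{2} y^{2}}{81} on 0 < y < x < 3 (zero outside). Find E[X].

f_X(x) = ∫_0^x \frac{2 x^{2} y^{2}}{81} dy = \frac{2 x^{5}}{243}
E[X] = ∫_0^3 x × (\frac{2 x^{5}}{243}) dx = \frac{18}{7}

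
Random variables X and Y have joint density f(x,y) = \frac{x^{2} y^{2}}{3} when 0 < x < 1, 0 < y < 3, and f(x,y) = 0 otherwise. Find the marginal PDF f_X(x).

f_X(x) = ∫_0^3 f(x,y) dy
= ∫_0^3 \frac{x^{2} y^{2}}{3} dy
= 3 x^{2} for 0 < x < 1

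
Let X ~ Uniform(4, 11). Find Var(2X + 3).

For X ~ Uniform(4, 11):
Var(X) = \frac{49}{12}
Var(2X + 3) = (2)² × Var(X) = 4 × \frac{49}{12} = \frac{49}{3}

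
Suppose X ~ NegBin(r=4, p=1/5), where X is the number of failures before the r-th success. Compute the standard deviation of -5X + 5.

For X ~ NegBin(r=4, p=1/5), where X is the number of failures before the r-th success:
Var(X) = 80
SD(X) = √(Var(X)) = √(80) = 4 \sqrt{5}
SD(-5X + 5) = |-5| × SD(X) = 5 × 4 \sqrt{5} = 20 \sqrt{5}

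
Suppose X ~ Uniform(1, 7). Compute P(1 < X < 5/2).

P(1 < X < 5/2) = ∫_{1}^{5/2} f(x) dx
where f(x) = \frac{1}{6}
= \frac{1}{4}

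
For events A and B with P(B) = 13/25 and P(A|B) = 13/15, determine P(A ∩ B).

By definition, P(A|B) = P(A ∩ B) / P(B)
So P(A ∩ B) = P(A|B) × P(B)
= 13/15 × 13/25
= 169/375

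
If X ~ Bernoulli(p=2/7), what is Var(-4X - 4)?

For X ~ Bernoulli(p=2/7):
Var(X) = \frac{10}{49}
Var(-4X - 4) = (-4)² × Var(X) = 16 × \frac{10}{49} = \frac{160}{49}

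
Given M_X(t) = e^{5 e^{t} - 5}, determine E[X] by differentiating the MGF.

To find E[X], compute M^(1)(0):
M^(1)(t) = 5 e^{t} e^{5 e^{t} - 5}
M^(1)(0) = 5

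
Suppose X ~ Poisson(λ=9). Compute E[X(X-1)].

E[X(X-1)] = E[X² - X] = E[X²] - E[X]
E[X] = 9
E[X²] = Var(X) + (E[X])² = 9 + (9)² = 90
E[X(X-1)] = 90 - 9 = 81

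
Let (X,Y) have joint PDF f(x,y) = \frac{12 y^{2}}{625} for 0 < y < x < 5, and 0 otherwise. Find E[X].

f_X(x) = ∫_0^x \frac{12 y^{2}}{625} dy = \frac{4 x^{3}}{625}
E[X] = ∫_0^5 x × (\frac{4 x^{3}}{625}) dx = 4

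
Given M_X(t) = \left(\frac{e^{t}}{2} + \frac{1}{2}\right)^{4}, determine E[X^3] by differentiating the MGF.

To find E[X^3], compute M^(3)(0):
M^(1)(t) = 2 \left(\frac{e^{t}}{2} + \frac{1}{2}\right)^{3} e^{t}
M^(2)(t) = 2 \left(\frac{e^{t}}{2} + \frac{1}{2}\right)^{3} e^{t} + 3 \left(\frac{e^{t}}{2} + \frac{1}{2}\right)^{2} e^{2 t}
M^(3)(t) = 2 \left(\frac{e^{t}}{2} + \frac{1}{2}\right)^{3} e^{t} + 9 \left(\frac{e^{t}}{2} + \frac{1}{2}\right)^{2} e^{2 t} + 3 \left(\frac{e^{t}}{2} + \frac{1}{2}\right) e^{3 t}
M^(3)(0) = 14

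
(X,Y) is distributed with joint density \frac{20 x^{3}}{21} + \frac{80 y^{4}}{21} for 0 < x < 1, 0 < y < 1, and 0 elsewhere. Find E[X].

E[X] = ∫_0^1 ∫_0^1 x × f(x,y) dy dx
= ∫_0^1 ∫_0^1 x × (\frac{20 x^{3}}{21} + \frac{80 y^{4}}{21}) dy dx
= \frac{4}{7}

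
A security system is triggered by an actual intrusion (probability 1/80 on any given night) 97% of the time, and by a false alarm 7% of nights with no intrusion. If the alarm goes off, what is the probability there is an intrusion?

Let D = the rare event, + = positive/flagged.
P(D) = 1/80
P(+|D) = 97/100
P(+|D') = 7/100
P(+) = P(+|D)P(D) + P(+|D')P(D')
     = \frac{97}{100} × \frac{1}{80} + \frac{7}{100} × \frac{79}{80}
     = \frac{13}{160}
P(D|+) = P(+|D)P(D)/P(+) = \frac{97}{650}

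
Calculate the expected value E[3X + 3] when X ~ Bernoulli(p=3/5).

For X ~ Bernoulli(p=3/5):
E[X] = \frac{3}{5}
E[3X + 3] = 3 × E[X] + 3 = \frac{24}{5}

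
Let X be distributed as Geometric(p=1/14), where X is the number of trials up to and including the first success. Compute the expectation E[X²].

Using the identity E[X²] = Var(X) + (E[X])²:
E[X] = 14
Var(X) = 182
E[X²] = 182 + (14)²
= 378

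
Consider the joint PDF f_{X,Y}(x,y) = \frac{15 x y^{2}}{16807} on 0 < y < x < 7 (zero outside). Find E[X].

f_X(x) = ∫_0^x \frac{15 x y^{2}}{16807} dy = \frac{5 x^{4}}{16807}
E[X] = ∫_0^7 x × (\frac{5 x^{4}}{16807}) dx = \frac{35}{6}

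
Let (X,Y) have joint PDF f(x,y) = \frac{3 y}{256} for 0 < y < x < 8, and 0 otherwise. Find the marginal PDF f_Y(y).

f_Y(y) = ∫_y^8 \frac{3 y}{256} dx = \frac{3 y \left(8 - y\right)}{256}
for 0 < y < 8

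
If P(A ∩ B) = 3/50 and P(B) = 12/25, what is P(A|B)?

P(A|B) = P(A ∩ B) / P(B)
= (3/50) / (12/25)
= 1/8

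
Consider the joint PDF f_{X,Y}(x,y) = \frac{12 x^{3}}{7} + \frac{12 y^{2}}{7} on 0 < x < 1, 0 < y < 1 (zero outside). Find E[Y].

E[Y] = ∫_0^1 ∫_0^1 y × f(x,y) dx dy
= \frac{9}{14}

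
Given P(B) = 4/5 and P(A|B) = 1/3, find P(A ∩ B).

By definition, P(A|B) = P(A ∩ B) / P(B)
So P(A ∩ B) = P(A|B) × P(B)
= 1/3 × 4/5
= 4/15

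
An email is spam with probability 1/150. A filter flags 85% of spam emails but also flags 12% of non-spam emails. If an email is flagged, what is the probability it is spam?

Let D = the rare event, + = positive/flagged.
P(D) = 1/150
P(+|D) = 85/100 = 17/20
P(+|D') = 12/100 = 3/25
P(+) = P(+|D)P(D) + P(+|D')P(D')
     = \frac{17}{20} × \frac{1}{150} + \frac{3}{25} × \frac{149}{150}
     = \frac{1873}{15000}
P(D|+) = P(+|D)P(D)/P(+) = \frac{85}{1873}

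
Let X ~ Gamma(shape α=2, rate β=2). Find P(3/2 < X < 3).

P(3/2 < X < 3) = ∫_{3/2}^{3} f(x) dx
where f(x) = 4 x e^{- 2 x}
= \frac{-7 + 4 e^{3}}{e^{6}}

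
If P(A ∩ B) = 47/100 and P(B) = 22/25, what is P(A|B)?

P(A|B) = P(A ∩ B) / P(B)
= (47/100) / (22/25)
= 47/88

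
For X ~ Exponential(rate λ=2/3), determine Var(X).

For X ~ Exponential(rate λ=2/3):
Var(X) = \frac{9}{4}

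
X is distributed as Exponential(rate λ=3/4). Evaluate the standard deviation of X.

For X ~ Exponential(rate λ=3/4):
Var(X) = \frac{16}{9}
SD(X) = √(Var(X)) = √(\frac{16}{9}) = \frac{4}{3}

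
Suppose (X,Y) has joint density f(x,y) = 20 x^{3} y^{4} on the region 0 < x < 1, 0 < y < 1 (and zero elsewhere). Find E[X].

E[X] = ∫_0^1 ∫_0^1 x × f(x,y) dy dx
= ∫_0^1 ∫_0^1 x × (20 x^{3} y^{4}) dy dx
= \frac{4}{5}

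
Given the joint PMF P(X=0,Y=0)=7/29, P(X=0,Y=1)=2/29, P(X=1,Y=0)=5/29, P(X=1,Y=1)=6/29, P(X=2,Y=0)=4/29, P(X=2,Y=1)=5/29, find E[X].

First find marginal of X:
P(X=0) = 9/29
P(X=1) = 11/29
P(X=2) = 9/29
E[X] = 0 × 9/29 + 1 × 11/29 + 2 × 9/29 = 1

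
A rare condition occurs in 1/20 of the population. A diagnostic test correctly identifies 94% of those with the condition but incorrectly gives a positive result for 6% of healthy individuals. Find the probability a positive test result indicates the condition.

Let D = the rare event, + = positive/flagged.
P(D) = 1/20
P(+|D) = 94/100 = 47/50
P(+|D') = 6/100 = 3/50
P(+) = P(+|D)P(D) + P(+|D')P(D')
     = \frac{47}{50} × \frac{1}{20} + \frac{3}{50} × \frac{19}{20}
     = \frac{13}{125}
P(D|+) = P(+|D)P(D)/P(+) = \frac{47}{104}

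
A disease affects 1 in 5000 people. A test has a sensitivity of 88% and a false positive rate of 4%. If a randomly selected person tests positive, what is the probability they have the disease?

Let D = the rare event, + = positive/flagged.
P(D) = 1/5000
P(+|D) = 88/100 = 22/25
P(+|D') = 4/100 = 1/25
P(+) = P(+|D)P(D) + P(+|D')P(D')
     = \frac{22}{25} × \frac{1}{5000} + \frac{1}{25} × \frac{4999}{5000}
     = \frac{5021}{125000}
P(D|+) = P(+|D)P(D)/P(+) = \frac{22}{5021}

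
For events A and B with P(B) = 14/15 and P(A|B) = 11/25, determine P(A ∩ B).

By definition, P(A|B) = P(A ∩ B) / P(B)
So P(A ∩ B) = P(A|B) × P(B)
= 11/25 × 14/15
= 154/375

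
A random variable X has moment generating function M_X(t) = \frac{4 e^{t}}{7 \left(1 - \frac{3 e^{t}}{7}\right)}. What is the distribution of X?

The MGF M(t) = \frac{4 e^{t}}{7 \left(1 - \frac{3 e^{t}}{7}\right)} is the standard form for the Geometric distribution.
Comparing with the known MGF formula identifies: Geometric(p=4/7), X = trial number of first success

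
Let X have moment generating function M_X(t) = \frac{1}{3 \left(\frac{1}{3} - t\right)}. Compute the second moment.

To find E[X^2], compute M^(2)(0):
M^(1)(t) = \frac{1}{3 \left(\frac{1}{3} - t\right)^{2}}
M^(2)(t) = \frac{2}{3 \left(\frac{1}{3} - t\right)^{3}}
M^(2)(0) = 18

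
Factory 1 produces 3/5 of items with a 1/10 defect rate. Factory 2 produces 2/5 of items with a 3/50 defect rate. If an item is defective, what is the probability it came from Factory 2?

Using Bayes' theorem:
P(F1) = 3/5, P(D|F1) = 1/10
P(F2) = 2/5, P(D|F2) = 3/50
P(D) = P(D|F1)P(F1) + P(D|F2)P(F2)
     = \frac{21}{250}
P(F2|D) = P(D|F2)P(F2) / P(D)
= \frac{2}{7}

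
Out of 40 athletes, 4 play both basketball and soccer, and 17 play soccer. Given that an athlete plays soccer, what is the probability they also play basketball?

P(A ∩ B) = 4/40 = 1/10
P(B) = 17/40
P(A|B) = P(A ∩ B) / P(B) = (1/10) / (17/40) = 4/17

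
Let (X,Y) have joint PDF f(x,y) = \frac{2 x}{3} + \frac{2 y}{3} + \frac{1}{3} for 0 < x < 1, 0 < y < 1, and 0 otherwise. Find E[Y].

E[Y] = ∫_0^1 ∫_0^1 y × f(x,y) dx dy
= \frac{5}{9}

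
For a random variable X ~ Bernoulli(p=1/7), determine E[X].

For X ~ Bernoulli(p=1/7), the expected value is:
E[X] = \frac{1}{7}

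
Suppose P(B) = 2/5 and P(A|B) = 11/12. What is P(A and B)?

By definition, P(A|B) = P(A ∩ B) / P(B)
So P(A ∩ B) = P(A|B) × P(B)
= 11/12 × 2/5
= 11/30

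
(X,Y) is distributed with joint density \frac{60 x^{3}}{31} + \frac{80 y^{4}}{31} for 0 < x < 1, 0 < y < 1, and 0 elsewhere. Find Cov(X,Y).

E[XY] = ∫∫ xy × f(x,y) dx dy = \frac{38}{93}
E[X] = \frac{20}{31}
E[Y] = \frac{125}{186}
Cov(X,Y) = E[XY] - E[X]E[Y] = - \frac{24}{961}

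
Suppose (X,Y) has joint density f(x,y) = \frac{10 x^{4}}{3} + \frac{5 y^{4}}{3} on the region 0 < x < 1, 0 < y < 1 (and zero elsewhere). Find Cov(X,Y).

E[XY] = ∫∫ xy × f(x,y) dx dy = \frac{5}{12}
E[X] = \frac{13}{18}
E[Y] = \frac{11}{18}
Cov(X,Y) = E[XY] - E[X]E[Y] = - \frac{2}{81}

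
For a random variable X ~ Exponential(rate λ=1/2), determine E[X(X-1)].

E[X(X-1)] = E[X² - X] = E[X²] - E[X]
E[X] = 2
E[X²] = Var(X) + (E[X])² = 4 + (2)² = 8
E[X(X-1)] = 8 - 2 = 6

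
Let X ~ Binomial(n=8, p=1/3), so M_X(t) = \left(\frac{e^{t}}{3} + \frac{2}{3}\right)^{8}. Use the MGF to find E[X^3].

To find E[X^3], compute M^(3)(0):
M^(1)(t) = \frac{8 \left(\frac{e^{t}}{3} + \frac{2}{3}\right)^{7} e^{t}}{3}
M^(2)(t) = \frac{8 \left(\frac{e^{t}}{3} + \frac{2}{3}\right)^{7} e^{t}}{3} + \frac{56 \left(\frac{e^{t}}{3} + \frac{2}{3}\right)^{6} e^{2 t}}{9}
M^(3)(t) = \frac{8 \left(\frac{e^{t}}{3} + \frac{2}{3}\right)^{7} e^{t}}{3} + \frac{56 \left(\frac{e^{t}}{3} + \frac{2}{3}\right)^{6} e^{2 t}}{3} + \frac{112 \left(\frac{e^{t}}{3} + \frac{2}{3}\right)^{5} e^{3 t}}{9}
M^(3)(0) = \frac{304}{9}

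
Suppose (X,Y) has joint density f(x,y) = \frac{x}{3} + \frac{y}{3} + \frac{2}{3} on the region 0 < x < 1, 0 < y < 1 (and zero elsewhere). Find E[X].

E[X] = ∫_0^1 ∫_0^1 x × f(x,y) dy dx
= ∫_0^1 ∫_0^1 x × (\frac{x}{3} + \frac{y}{3} + \frac{2}{3}) dy dx
= \frac{19}{36}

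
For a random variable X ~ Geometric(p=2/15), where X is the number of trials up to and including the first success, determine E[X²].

Using the identity E[X²] = Var(X) + (E[X])²:
E[X] = \frac{15}{2}
Var(X) = \frac{195}{4}
E[X²] = \frac{195}{4} + (\frac{15}{2})²
= 105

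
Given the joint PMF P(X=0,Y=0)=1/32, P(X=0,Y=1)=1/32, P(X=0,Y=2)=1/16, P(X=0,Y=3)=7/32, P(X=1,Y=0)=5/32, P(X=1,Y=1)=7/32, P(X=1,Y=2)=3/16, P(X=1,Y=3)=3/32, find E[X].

First find marginal of X:
P(X=0) = 11/32
P(X=1) = 21/32
E[X] = 0 × 11/32 + 1 × 21/32 = 21/32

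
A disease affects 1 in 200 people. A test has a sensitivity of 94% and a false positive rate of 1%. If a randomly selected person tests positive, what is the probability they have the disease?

Let D = the rare event, + = positive/flagged.
P(D) = 1/200
P(+|D) = 94/100 = 47/50
P(+|D') = 1/100
P(+) = P(+|D)P(D) + P(+|D')P(D')
     = \frac{47}{50} × \frac{1}{200} + \frac{1}{100} × \frac{199}{200}
     = \frac{293}{20000}
P(D|+) = P(+|D)P(D)/P(+) = \frac{94}{293}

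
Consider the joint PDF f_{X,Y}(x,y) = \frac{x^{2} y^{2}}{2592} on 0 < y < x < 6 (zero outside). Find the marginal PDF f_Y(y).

f_Y(y) = ∫_y^6 \frac{x^{2} y^{2}}{2592} dx = \frac{y^{2} \left(216 - y^{3}\right)}{7776}
for 0 < y < 6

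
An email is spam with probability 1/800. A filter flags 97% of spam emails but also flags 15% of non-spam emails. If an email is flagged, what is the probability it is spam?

Let D = the rare event, + = positive/flagged.
P(D) = 1/800
P(+|D) = 97/100
P(+|D') = 15/100 = 3/20
P(+) = P(+|D)P(D) + P(+|D')P(D')
     = \frac{97}{100} × \frac{1}{800} + \frac{3}{20} × \frac{799}{800}
     = \frac{6041}{40000}
P(D|+) = P(+|D)P(D)/P(+) = \frac{97}{12082}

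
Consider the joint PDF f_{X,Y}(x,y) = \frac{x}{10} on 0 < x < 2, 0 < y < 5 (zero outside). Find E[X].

f_X(x) = ∫_0^5 \frac{x}{10} dy = \frac{x}{2}
E[X] = ∫_0^2 x × (\frac{x}{2}) dx = \frac{4}{3}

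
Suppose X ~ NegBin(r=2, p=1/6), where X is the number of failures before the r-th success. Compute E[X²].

Using the identity E[X²] = Var(X) + (E[X])²:
E[X] = 10
Var(X) = 60
E[X²] = 60 + (10)²
= 160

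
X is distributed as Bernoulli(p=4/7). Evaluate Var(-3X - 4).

For X ~ Bernoulli(p=4/7):
Var(X) = \frac{12}{49}
Var(-3X - 4) = (-3)² × Var(X) = 9 × \frac{12}{49} = \frac{108}{49}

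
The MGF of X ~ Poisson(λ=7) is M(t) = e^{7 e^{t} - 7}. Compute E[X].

To find E[X], compute M^(1)(0):
M^(1)(t) = 7 e^{t} e^{7 e^{t} - 7}
M^(1)(0) = 7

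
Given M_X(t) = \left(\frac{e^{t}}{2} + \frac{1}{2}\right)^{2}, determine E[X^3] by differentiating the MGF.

To find E[X^3], compute M^(3)(0):
M^(1)(t) = \left(\frac{e^{t}}{2} + \frac{1}{2}\right) e^{t}
M^(2)(t) = \left(\frac{e^{t}}{2} + \frac{1}{2}\right) e^{t} + \frac{e^{2 t}}{2}
M^(3)(t) = \left(\frac{e^{t}}{2} + \frac{1}{2}\right) e^{t} + \frac{3 e^{2 t}}{2}
M^(3)(0) = \frac{5}{2}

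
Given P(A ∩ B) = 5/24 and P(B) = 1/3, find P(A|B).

P(A|B) = P(A ∩ B) / P(B)
= (5/24) / (1/3)
= 5/8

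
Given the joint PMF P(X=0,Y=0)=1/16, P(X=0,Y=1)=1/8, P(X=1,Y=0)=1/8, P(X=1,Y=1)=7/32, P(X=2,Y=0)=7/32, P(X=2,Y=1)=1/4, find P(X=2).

P(X=2) = P(X=2,Y=0) + P(X=2,Y=1)
= 7/32 + 1/4
= 15/32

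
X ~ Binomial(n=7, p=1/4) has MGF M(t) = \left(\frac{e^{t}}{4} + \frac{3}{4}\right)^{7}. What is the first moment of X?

To find E[X], compute M^(1)(0):
M^(1)(t) = \frac{7 \left(\frac{e^{t}}{4} + \frac{3}{4}\right)^{6} e^{t}}{4}
M^(1)(0) = \frac{7}{4}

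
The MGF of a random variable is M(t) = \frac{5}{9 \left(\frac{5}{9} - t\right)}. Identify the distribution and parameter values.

The MGF M(t) = \frac{5}{9 \left(\frac{5}{9} - t\right)} is the standard form for the Exponential distribution.
Comparing with the known MGF formula identifies: Exponential(rate λ=5/9)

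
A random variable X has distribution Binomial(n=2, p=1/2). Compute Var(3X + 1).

For X ~ Binomial(n=2, p=1/2):
Var(X) = \frac{1}{2}
Var(3X + 1) = (3)² × Var(X) = 9 × \frac{1}{2} = \frac{9}{2}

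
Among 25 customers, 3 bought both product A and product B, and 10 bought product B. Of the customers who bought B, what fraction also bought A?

P(A ∩ B) = 3/25
P(B) = 10/25 = 2/5
P(A|B) = P(A ∩ B) / P(B) = (3/25) / (2/5) = 3/10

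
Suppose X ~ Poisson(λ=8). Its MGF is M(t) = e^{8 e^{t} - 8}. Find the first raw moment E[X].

To find E[X], compute M^(1)(0):
M^(1)(t) = 8 e^{t} e^{8 e^{t} - 8}
M^(1)(0) = 8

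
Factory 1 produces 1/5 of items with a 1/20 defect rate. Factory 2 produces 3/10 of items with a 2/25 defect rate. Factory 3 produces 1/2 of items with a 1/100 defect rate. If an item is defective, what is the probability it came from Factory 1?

Using Bayes' theorem:
P(F1) = 1/5, P(D|F1) = 1/20
P(F2) = 3/10, P(D|F2) = 2/25
P(F3) = 1/2, P(D|F3) = 1/100
P(D) = P(D|F1)P(F1) + P(D|F2)P(F2) + P(D|F3)P(F3)
     = \frac{39}{1000}
P(F1|D) = P(D|F1)P(F1) / P(D)
= \frac{10}{39}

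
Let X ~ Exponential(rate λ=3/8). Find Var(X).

For X ~ Exponential(rate λ=3/8):
Var(X) = \frac{64}{9}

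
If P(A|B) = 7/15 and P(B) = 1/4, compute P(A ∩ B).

By definition, P(A|B) = P(A ∩ B) / P(B)
So P(A ∩ B) = P(A|B) × P(B)
= 7/15 × 1/4
= 7/60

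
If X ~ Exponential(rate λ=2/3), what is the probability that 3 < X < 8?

P(3 < X < 8) = ∫_{3}^{8} f(x) dx
where f(x) = \frac{2 e^{- \frac{2 x}{3}}}{3}
= - \frac{1}{e^{\frac{16}{3}}} + e^{-2}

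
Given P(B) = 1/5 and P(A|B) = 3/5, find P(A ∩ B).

By definition, P(A|B) = P(A ∩ B) / P(B)
So P(A ∩ B) = P(A|B) × P(B)
= 3/5 × 1/5
= 3/25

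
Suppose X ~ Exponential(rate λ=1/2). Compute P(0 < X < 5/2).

P(0 < X < 5/2) = ∫_{0}^{5/2} f(x) dx
where f(x) = \frac{e^{- \frac{x}{2}}}{2}
= 1 - e^{- \frac{5}{4}}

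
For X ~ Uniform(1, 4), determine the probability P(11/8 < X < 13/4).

P(11/8 < X < 13/4) = ∫_{11/8}^{13/4} f(x) dx
where f(x) = \frac{1}{3}
= \frac{5}{8}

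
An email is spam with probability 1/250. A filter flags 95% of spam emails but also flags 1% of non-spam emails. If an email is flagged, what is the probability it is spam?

Let D = the rare event, + = positive/flagged.
P(D) = 1/250
P(+|D) = 95/100 = 19/20
P(+|D') = 1/100
P(+) = P(+|D)P(D) + P(+|D')P(D')
     = \frac{19}{20} × \frac{1}{250} + \frac{1}{100} × \frac{249}{250}
     = \frac{43}{3125}
P(D|+) = P(+|D)P(D)/P(+) = \frac{95}{344}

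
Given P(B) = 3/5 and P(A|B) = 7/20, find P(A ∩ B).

By definition, P(A|B) = P(A ∩ B) / P(B)
So P(A ∩ B) = P(A|B) × P(B)
= 7/20 × 3/5
= 21/100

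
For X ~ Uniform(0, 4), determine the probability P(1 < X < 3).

P(1 < X < 3) = ∫_{1}^{3} f(x) dx
where f(x) = \frac{1}{4}
= \frac{1}{2}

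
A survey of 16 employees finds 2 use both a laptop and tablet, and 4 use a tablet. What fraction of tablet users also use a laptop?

P(A ∩ B) = 2/16 = 1/8
P(B) = 4/16 = 1/4
P(A|B) = P(A ∩ B) / P(B) = (1/8) / (1/4) = 1/2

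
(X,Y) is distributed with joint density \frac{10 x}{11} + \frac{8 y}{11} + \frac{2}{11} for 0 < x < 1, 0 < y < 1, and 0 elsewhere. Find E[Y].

E[Y] = ∫_0^1 ∫_0^1 y × f(x,y) dx dy
= \frac{37}{66}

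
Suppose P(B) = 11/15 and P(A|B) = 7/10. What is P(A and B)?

By definition, P(A|B) = P(A ∩ B) / P(B)
So P(A ∩ B) = P(A|B) × P(B)
= 7/10 × 11/15
= 77/150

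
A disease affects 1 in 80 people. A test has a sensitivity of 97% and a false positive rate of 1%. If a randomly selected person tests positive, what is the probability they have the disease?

Let D = the rare event, + = positive/flagged.
P(D) = 1/80
P(+|D) = 97/100
P(+|D') = 1/100
P(+) = P(+|D)P(D) + P(+|D')P(D')
     = \frac{97}{100} × \frac{1}{80} + \frac{1}{100} × \frac{79}{80}
     = \frac{11}{500}
P(D|+) = P(+|D)P(D)/P(+) = \frac{97}{176}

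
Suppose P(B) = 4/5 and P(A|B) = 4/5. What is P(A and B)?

By definition, P(A|B) = P(A ∩ B) / P(B)
So P(A ∩ B) = P(A|B) × P(B)
= 4/5 × 4/5
= 16/25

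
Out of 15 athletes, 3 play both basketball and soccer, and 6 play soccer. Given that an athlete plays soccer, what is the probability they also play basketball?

P(A ∩ B) = 3/15 = 1/5
P(B) = 6/15 = 2/5
P(A|B) = P(A ∩ B) / P(B) = (1/5) / (2/5) = 1/2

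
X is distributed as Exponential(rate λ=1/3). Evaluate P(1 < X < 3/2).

P(1 < X < 3/2) = ∫_{1}^{3/2} f(x) dx
where f(x) = \frac{e^{- \frac{x}{3}}}{3}
= - \frac{1}{e^{\frac{1}{2}}} + e^{- \frac{1}{3}}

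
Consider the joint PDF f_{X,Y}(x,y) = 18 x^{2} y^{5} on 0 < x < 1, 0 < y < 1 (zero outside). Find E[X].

E[X] = ∫_0^1 ∫_0^1 x × f(x,y) dy dx
= ∫_0^1 ∫_0^1 x × (18 x^{2} y^{5}) dy dx
= \frac{3}{4}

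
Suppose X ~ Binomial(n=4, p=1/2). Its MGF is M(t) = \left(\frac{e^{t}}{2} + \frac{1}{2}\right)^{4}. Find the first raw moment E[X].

To find E[X], compute M^(1)(0):
M^(1)(t) = 2 \left(\frac{e^{t}}{2} + \frac{1}{2}\right)^{3} e^{t}
M^(1)(0) = 2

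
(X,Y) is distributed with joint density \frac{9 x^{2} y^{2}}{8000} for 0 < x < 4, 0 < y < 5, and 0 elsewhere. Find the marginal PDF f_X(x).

f_X(x) = ∫_0^5 f(x,y) dy
= ∫_0^5 \frac{9 x^{2} y^{2}}{8000} dy
= \frac{3 x^{2}}{64} for 0 < x < 4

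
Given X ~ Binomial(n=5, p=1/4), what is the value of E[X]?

For X ~ Binomial(n=5, p=1/4), the expected value is:
E[X] = \frac{5}{4}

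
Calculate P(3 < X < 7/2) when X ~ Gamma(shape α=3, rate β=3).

P(3 < X < 7/2) = ∫_{3}^{7/2} f(x) dx
where f(x) = \frac{27 x^{2} e^{- 3 x}}{2}
= - \frac{533}{8 e^{\frac{21}{2}}} + \frac{101}{2 e^{9}}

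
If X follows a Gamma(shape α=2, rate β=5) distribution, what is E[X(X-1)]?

E[X(X-1)] = E[X² - X] = E[X²] - E[X]
E[X] = \frac{2}{5}
E[X²] = Var(X) + (E[X])² = \frac{2}{25} + (\frac{2}{5})² = \frac{6}{25}
E[X(X-1)] = \frac{6}{25} - \frac{2}{5} = - \frac{4}{25}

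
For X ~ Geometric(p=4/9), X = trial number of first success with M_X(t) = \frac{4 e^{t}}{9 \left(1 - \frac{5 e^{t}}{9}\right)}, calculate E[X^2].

To find E[X^2], compute M^(2)(0):
M^(1)(t) = \frac{4 e^{t}}{9 \left(1 - \frac{5 e^{t}}{9}\right)} + \frac{20 e^{2 t}}{81 \left(1 - \frac{5 e^{t}}{9}\right)^{2}}
M^(2)(t) = \frac{4 e^{t}}{9 \left(1 - \frac{5 e^{t}}{9}\right)} + \frac{20 e^{2 t}}{27 \left(1 - \frac{5 e^{t}}{9}\right)^{2}} + \frac{200 e^{3 t}}{729 \left(1 - \frac{5 e^{t}}{9}\right)^{3}}
M^(2)(0) = \frac{63}{8}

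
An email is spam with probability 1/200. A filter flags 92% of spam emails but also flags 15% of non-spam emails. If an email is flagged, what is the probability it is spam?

Let D = the rare event, + = positive/flagged.
P(D) = 1/200
P(+|D) = 92/100 = 23/25
P(+|D') = 15/100 = 3/20
P(+) = P(+|D)P(D) + P(+|D')P(D')
     = \frac{23}{25} × \frac{1}{200} + \frac{3}{20} × \frac{199}{200}
     = \frac{3077}{20000}
P(D|+) = P(+|D)P(D)/P(+) = \frac{92}{3077}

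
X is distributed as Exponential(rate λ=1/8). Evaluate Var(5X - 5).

For X ~ Exponential(rate λ=1/8):
Var(X) = 64
Var(5X - 5) = (5)² × Var(X) = 25 × 64 = 1600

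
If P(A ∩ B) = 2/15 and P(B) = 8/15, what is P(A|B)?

P(A|B) = P(A ∩ B) / P(B)
= (2/15) / (8/15)
= 1/4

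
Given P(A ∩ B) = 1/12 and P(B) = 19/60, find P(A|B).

P(A|B) = P(A ∩ B) / P(B)
= (1/12) / (19/60)
= 5/19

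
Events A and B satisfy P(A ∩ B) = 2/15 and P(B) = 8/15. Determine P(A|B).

P(A|B) = P(A ∩ B) / P(B)
= (2/15) / (8/15)
= 1/4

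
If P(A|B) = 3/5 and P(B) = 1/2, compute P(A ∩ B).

By definition, P(A|B) = P(A ∩ B) / P(B)
So P(A ∩ B) = P(A|B) × P(B)
= 3/5 × 1/2
= 3/10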